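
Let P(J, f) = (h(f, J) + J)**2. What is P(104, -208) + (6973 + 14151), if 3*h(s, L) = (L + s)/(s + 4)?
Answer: 748511560/23409 ≈ 31975.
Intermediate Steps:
h(s, L) = (L + s)/(3*(4 + s)) (h(s, L) = ((L + s)/(s + 4))/3 = ((L + s)/(4 + s))/3 = (L + s)/(3*(4 + s)))
P(J, f) = (J + (J + f)/(3*(4 + f)))**2 (P(J, f) = ((J + f)/(3*(4 + f)) + J)**2 = (J + (J + f)/(3*(4 + f)))**2)
P(104, -208) + (6973 + 14151) = (104 - 208 + 3*104*(4 - 208))**2/(9*(4 - 208)**2) + (6973 + 14151) = (1/9)*(104 - 208 + 3*104*(-204))**2/(-204)**2 + 21124 = (1/9)*(1/41616)*(104 - 208 - 63648)**2 + 21124 = (1/9)*(1/41616)*(-63752)**2 + 21124 = (1/9)*(1/41616)*4064317504 + 21124 = 254019844/23409 + 21124 = 748511560/23409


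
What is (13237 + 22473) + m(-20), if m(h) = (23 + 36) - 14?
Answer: 35755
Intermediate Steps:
m(h) = 45 (m(h) = 59 - 14 = 45)
(13237 + 22473) + m(-20) = (13237 + 22473) + 45 = 35710 + 45 = 35755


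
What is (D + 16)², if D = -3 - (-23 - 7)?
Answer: 1849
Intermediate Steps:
D = 27 (D = -3 - 1*(-30) = -3 + 30 = 27)
(D + 16)² = (27 + 16)² = 43² = 1849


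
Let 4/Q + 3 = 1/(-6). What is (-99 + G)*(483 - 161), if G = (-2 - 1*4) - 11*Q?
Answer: -557382/19 ≈ -29336.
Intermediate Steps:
Q = -24/19 (Q = 4/(-3 + 1/(-6)) = 4/(-3 - 1/6) = 4/(-19/6) = 4*(-6/19) = -24/19 ≈ -1.2632)
G = 150/19 (G = (-2 - 1*4) - 11*(-24/19) = (-2 - 4) + 264/19 = -6 + 264/19 = 150/19 ≈ 7.8947)
(-99 + G)*(483 - 161) = (-99 + 150/19)*(483 - 161) = -1731/19*322 = -557382/19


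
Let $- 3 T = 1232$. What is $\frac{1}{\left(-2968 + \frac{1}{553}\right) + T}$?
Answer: $- \frac{1659}{5605205} \approx -0.00029597$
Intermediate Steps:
$T = - \frac{1232}{3}$ ($T = \left(- \frac{1}{3}\right) 1232 = - \frac{1232}{3} \approx -410.67$)
$\frac{1}{\left(-2968 + \frac{1}{553}\right) + T} = \frac{1}{\left(-2968 + \frac{1}{553}\right) - \frac{1232}{3}} = \frac{1}{- \frac{1641303}{553} - \frac{1232}{3}} = \frac{1}{- \frac{5605205}{1659}} = - \frac{1659}{5605205}$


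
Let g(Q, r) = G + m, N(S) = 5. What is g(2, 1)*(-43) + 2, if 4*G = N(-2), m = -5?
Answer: 653/4 ≈ 163.25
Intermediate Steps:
G = 5/4 (G = (¼)*5 = 5/4 ≈ 1.2500)
g(Q, r) = -15/4 (g(Q, r) = 5/4 - 5 = -15/4)
g(2, 1)*(-43) + 2 = -15/4*(-43) + 2 = 645/4 + 2 = 653/4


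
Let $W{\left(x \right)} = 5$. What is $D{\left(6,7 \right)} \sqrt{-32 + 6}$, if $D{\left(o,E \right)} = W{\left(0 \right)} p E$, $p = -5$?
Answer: $- 175 i \sqrt{26} \approx - 892.33 i$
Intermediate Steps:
$D{\left(o,E \right)} = - 25 E$ ($D{\left(o,E \right)} = 5 \left(-5\right) E = - 25 E$)
$D{\left(6,7 \right)} \sqrt{-32 + 6} = \left(-25\right) 7 \sqrt{-32 + 6} = - 175 \sqrt{-26} = - 175 i \sqrt{26}$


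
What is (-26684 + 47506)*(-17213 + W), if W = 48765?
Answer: 656975744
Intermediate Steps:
(-26684 + 47506)*(-17213 + W) = (-26684 + 47506)*(-17213 + 48765) = 20822*31552 = 656975744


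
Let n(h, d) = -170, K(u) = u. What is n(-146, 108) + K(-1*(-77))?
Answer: -93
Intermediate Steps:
n(-146, 108) + K(-1*(-77)) = -170 - 1*(-77) = -170 + 77 = -93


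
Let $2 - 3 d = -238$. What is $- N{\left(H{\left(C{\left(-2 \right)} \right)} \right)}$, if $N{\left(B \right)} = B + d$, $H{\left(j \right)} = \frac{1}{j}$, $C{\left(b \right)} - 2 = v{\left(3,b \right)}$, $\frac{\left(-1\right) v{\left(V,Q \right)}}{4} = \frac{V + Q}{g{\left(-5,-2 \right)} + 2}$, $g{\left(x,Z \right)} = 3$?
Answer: $- \frac{485}{6} \approx -80.833$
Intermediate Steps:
$d = 80$ ($d = \frac{2}{3} - - \frac{238}{3} = \frac{2}{3} + \frac{238}{3} = 80$)
$v{\left(V,Q \right)} = - \frac{4 Q}{5} - \frac{4 V}{5}$ ($v{\left(V,Q \right)} = - 4 \frac{V + Q}{3 + 2} = - 4 \frac{Q + V}{5} = - 4 \left(Q + V\right) \frac{1}{5} = - 4 \left(\frac{Q}{5} + \frac{V}{5}\right) = - \frac{4 Q}{5} - \frac{4 V}{5}$)
$C{\left(b \right)} = - \frac{2}{5} - \frac{4 b}{5}$ ($C{\left(b \right)} = 2 - \left(\frac{12}{5} + \frac{4 b}{5}\right) = - \frac{2}{5} - \frac{4 b}{5}$)
$N{\left(B \right)} = 80 + B$ ($N{\left(B \right)} = B + 80 = 80 + B$)
$- N{\left(H{\left(C{\left(-2 \right)} \right)} \right)} = - (80 + \frac{1}{- \frac{2}{5} - - \frac{8}{5}}) = - (80 + \frac{1}{- \frac{2}{5} + \frac{8}{5}}) = - (80 + \frac{1}{\frac{6}{5}}) = - (80 + \frac{5}{6}) = \left(-1\right) \frac{485}{6} = - \frac{485}{6}$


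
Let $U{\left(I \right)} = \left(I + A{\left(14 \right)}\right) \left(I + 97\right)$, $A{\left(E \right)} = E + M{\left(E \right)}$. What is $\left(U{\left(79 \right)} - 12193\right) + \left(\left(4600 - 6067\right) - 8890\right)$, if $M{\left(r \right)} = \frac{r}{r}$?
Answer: $-6006$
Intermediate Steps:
$M{\left(r \right)} = 1$
$A{\left(E \right)} = 1 + E$ ($A{\left(E \right)} = E + 1 = 1 + E$)
$U{\left(I \right)} = \left(15 + I\right) \left(97 + I\right)$ ($U{\left(I \right)} = \left(I + \left(1 + 14\right)\right) \left(I + 97\right) = \left(I + 15\right) \left(97 + I\right) = \left(15 + I\right) \left(97 + I\right)$)
$\left(U{\left(79 \right)} - 12193\right) + \left(\left(4600 - 6067\right) - 8890\right) = \left(\left(1455 + 79^{2} + 112 \cdot 79\right) - 12193\right) + \left(\left(4600 - 6067\right) - 8890\right) = \left(\left(1455 + 6241 + 8848\right) - 12193\right) - 10357 = \left(16544 - 12193\right) - 10357 = 4351 - 10357 = -6006$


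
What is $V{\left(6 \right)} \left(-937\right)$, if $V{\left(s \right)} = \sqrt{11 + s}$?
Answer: $- 937 \sqrt{17} \approx -3863.4$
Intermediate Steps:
$V{\left(6 \right)} \left(-937\right) = \sqrt{11 + 6} \left(-937\right) = \sqrt{17} \left(-937\right) = - 937 \sqrt{17}$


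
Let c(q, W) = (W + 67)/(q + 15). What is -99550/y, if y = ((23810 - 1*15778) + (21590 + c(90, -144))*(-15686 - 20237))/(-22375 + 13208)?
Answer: -13688622750/11633147917 ≈ -1.1767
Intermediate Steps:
c(q, W) = (67 + W)/(15 + q)
y = 11633147917/137505 (y = ((23810 - 1*15778) + (21590 + (67 - 144)/(15 + 90))*(-15686 - 20237))/(-22375 + 13208) = ((23810 - 15778) + (21590 - 77/105)*(-35923))/(-9167) = (8032 + (21590 + (1/105)*(-77))*(-35923))*(-1/9167) = (8032 + (21590 - 11/15)*(-35923))*(-1/9167) = (8032 + (323839/15)*(-35923))*(-1/9167) = (8032 - 11633268397/15)*(-1/9167) = -11633147917/15*(-1/9167) = 11633147917/137505 ≈ 84602.)
-99550/y = -99550/11633147917/137505 = -99550*137505/11633147917 = -13688622750/11633147917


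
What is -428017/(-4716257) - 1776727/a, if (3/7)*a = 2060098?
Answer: -387065401895/1387993087598 ≈ -0.27887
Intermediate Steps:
a = 14420686/3 (a = (7/3)*2060098 = 14420686/3 ≈ 4.8069e+6)
-428017/(-4716257) - 1776727/a = -428017/(-4716257) - 1776727/14420686/3 = -428017*(-1/4716257) - 1776727*3/14420686 = 428017/4716257 - 5330181/14420686 = -387065401895/1387993087598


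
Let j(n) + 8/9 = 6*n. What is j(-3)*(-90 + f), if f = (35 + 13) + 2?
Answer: 6800/9 ≈ 755.56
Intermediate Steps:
j(n) = -8/9 + 6*n
f = 50 (f = 48 + 2 = 50)
j(-3)*(-90 + f) = (-8/9 + 6*(-3))*(-90 + 50) = (-8/9 - 18)*(-40) = -170/9*(-40) = 6800/9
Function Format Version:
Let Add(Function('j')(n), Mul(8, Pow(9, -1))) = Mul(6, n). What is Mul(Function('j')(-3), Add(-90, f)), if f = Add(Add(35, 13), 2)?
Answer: Rational(6800, 9) ≈ 755.56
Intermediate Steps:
Function('j')(n) = Add(Rational(-8, 9), Mul(6, n))
f = 50 (f = Add(48, 2) = 50)
Mul(Function('j')(-3), Add(-90, f)) = Mul(Add(Rational(-8, 9), Mul(6, -3)), Add(-90, 50)) = Mul(Add(Rational(-8, 9), -18), -40) = Mul(Rational(-170, 9), -40) = Rational(6800, 9)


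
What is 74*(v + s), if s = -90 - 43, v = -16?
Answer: -11026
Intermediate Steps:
s = -133
74*(v + s) = 74*(-16 - 133) = 74*(-149) = -11026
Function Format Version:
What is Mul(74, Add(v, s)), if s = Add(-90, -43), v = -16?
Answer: -11026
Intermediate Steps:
s = -133
Mul(74, Add(v, s)) = Mul(74, Add(-16, -133)) = Mul(74, -149) = -11026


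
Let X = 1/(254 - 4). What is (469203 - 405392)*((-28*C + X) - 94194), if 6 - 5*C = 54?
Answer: -1498365170489/250 ≈ -5.9935e+9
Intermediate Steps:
C = -48/5 (C = 6/5 - 1/5*54 = 6/5 - 54/5 = -48/5 ≈ -9.6000)
X = 1/250 ≈ 0.0040000
(469203 - 405392)*((-28*C + X) - 94194) = (469203 - 405392)*((-28*(-48/5) + 1/250) - 94194) = 63811*((1344/5 + 1/250) - 94194) = 63811*(67201/250 - 94194) = 63811*(-23481299/250) = -1498365170489/250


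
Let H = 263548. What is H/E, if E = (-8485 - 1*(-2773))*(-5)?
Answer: 65887/7140 ≈ 9.2279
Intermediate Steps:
E = 28560 (E = (-8485 + 2773)*(-5) = -5712*(-5) = 28560)
H/E = 263548/28560 = 263548*(1/28560) = 65887/7140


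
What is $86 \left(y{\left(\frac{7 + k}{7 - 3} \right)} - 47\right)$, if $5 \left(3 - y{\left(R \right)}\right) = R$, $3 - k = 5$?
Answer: $- \frac{7611}{2} \approx -3805.5$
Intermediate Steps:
$k = -2$ ($k = 3 - 5 = -2$)
$y{\left(R \right)} = 3 - \frac{R}{5}$
$86 \left(y{\left(\frac{7 + k}{7 - 3} \right)} - 47\right) = 86 \left(\left(3 - \frac{\left(7 - 2\right) \frac{1}{7 - 3}}{5}\right) - 47\right) = 86 \left(\left(3 - \frac{5 \cdot \frac{1}{4}}{5}\right) - 47\right) = 86 \left(\left(3 - \frac{1}{4}\right) - 47\right) = 86 \left(\frac{11}{4} - 47\right) = 86 \left(- \frac{177}{4}\right) = - \frac{7611}{2}$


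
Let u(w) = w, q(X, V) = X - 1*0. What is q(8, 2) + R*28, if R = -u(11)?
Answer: -300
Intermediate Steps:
q(X, V) = X (q(X, V) = X + 0 = X)
R = -11 (R = -1*11 = -11)
q(8, 2) + R*28 = 8 - 11*28 = 8 - 308 = -300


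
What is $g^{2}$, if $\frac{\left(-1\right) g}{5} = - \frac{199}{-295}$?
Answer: $\frac{39601}{3481} \approx 11.376$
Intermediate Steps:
$g = - \frac{199}{59}$ ($g = - 5 \left(- \frac{199}{-295}\right) = - 5 \left(\left(-199\right) \left(- \frac{1}{295}\right)\right) = \left(-5\right) \frac{199}{295} = - \frac{199}{59} \approx -3.3729$)
$g^{2} = \left(- \frac{199}{59}\right)^{2} = \frac{39601}{3481}$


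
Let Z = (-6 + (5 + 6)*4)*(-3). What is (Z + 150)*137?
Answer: 4932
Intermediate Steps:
Z = -114 (Z = (-6 + 11*4)*(-3) = (-6 + 44)*(-3) = 38*(-3) = -114)
(Z + 150)*137 = (-114 + 150)*137 = 36*137 = 4932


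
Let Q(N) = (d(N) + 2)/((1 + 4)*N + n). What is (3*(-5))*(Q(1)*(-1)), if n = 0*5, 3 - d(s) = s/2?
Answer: 27/2 ≈ 13.500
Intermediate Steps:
d(s) = 3 - s/2
n = 0
Q(N) = (5 - N/2)/(5*N) (Q(N) = ((3 - N/2) + 2)/((1 + 4)*N + 0) = (5 - N/2)/(5*N + 0) = (5 - N/2)/((5*N)) = (5 - N/2)*(1/(5*N)) = (5 - N/2)/(5*N))
(3*(-5))*(Q(1)*(-1)) = (3*(-5))*(((1/10)*(10 - 1*1)/1)*(-1)) = -15*(1/10)*1*(10 - 1)*(-1) = -15*(1/10)*1*9*(-1) = -27*(-1)/2 = -15*(-9/10) = 27/2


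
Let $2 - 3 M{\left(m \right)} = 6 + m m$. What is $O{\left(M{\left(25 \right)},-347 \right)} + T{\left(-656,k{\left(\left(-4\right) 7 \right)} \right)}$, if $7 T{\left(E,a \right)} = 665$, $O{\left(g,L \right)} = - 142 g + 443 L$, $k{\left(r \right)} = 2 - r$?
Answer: $- \frac{371560}{3} \approx -1.2385 \cdot 10^{5}$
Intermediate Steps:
$M{\left(m \right)} = - \frac{4}{3} - \frac{m^{2}}{3}$ ($M{\left(m \right)} = \frac{2}{3} - \frac{6 + m m}{3} = \frac{2}{3} - \frac{6 + m^{2}}{3} = \frac{2}{3} - \left(2 + \frac{m^{2}}{3}\right) = - \frac{4}{3} - \frac{m^{2}}{3}$)
$T{\left(E,a \right)} = 95$ ($T{\left(E,a \right)} = \frac{1}{7} \cdot 665 = 95$)
$O{\left(M{\left(25 \right)},-347 \right)} + T{\left(-656,k{\left(\left(-4\right) 7 \right)} \right)} = \left(- 142 \left(- \frac{4}{3} - \frac{25^{2}}{3}\right) + 443 \left(-347\right)\right) + 95 = \left(- 142 \left(- \frac{4}{3} - \frac{625}{3}\right) - 153721\right) + 95 = \left(\left(-142\right) \left(- \frac{629}{3}\right) - 153721\right) + 95 = \left(\frac{89318}{3} - 153721\right) + 95 = - \frac{371845}{3} + 95 = - \frac{371560}{3}$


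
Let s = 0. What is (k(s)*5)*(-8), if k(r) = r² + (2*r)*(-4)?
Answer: 0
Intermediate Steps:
k(r) = r² - 8*r
(k(s)*5)*(-8) = ((0*(-8 + 0))*5)*(-8) = ((0*(-8))*5)*(-8) = (0*5)*(-8) = 0*(-8) = 0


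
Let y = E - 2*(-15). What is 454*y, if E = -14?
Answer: 7264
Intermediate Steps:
y = 16 (y = -14 - 2*(-15) = -14 + 30 = 16)
454*y = 454*16 = 7264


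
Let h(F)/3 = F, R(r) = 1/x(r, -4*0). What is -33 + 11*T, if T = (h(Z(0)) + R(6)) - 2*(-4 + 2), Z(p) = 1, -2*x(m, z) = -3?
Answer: 154/3 ≈ 51.333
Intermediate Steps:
x(m, z) = 3/2 (x(m, z) = -1/2*(-3) = 3/2)
R(r) = 2/3 (R(r) = 1/(3/2) = 2/3)
h(F) = 3*F
T = 23/3 (T = (3*1 + 2/3) - 2*(-4 + 2) = (3 + 2/3) - 2*(-2) = 11/3 + 4 = 23/3 ≈ 7.6667)
-33 + 11*T = -33 + 11*(23/3) = -33 + 253/3 = 154/3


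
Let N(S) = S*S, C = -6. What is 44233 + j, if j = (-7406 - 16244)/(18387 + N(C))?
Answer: 814880909/18423 ≈ 44232.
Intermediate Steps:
N(S) = S²
j = -23650/18423 (j = (-7406 - 16244)/(18387 + (-6)²) = -23650/(18387 + 36) = -23650/18423 ≈ -1.2837)
44233 + j = 44233 - 23650/18423 = 814880909/18423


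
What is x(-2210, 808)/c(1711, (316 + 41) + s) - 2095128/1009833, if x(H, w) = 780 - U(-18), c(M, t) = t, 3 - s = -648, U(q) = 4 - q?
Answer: -224405935/169651944 ≈ -1.3227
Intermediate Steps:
s = 651 (s = 3 - 1*(-648) = 3 + 648 = 651)
x(H, w) = 758 (x(H, w) = 780 - (4 - 1*(-18)) = 780 - (4 + 18) = 780 - 1*22 = 780 - 22 = 758)
x(-2210, 808)/c(1711, (316 + 41) + s) - 2095128/1009833 = 758/((316 + 41) + 651) - 2095128/1009833 = 758/(357 + 651) - 2095128*1/1009833 = 758/1008 - 698376/336611 = 758*(1/1008) - 698376/336611 = 379/504 - 698376/336611 = -224405935/169651944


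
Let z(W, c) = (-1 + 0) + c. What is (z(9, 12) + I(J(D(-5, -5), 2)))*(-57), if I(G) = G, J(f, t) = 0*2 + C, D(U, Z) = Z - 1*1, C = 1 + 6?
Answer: -1026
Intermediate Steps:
C = 7
D(U, Z) = -1 + Z (D(U, Z) = Z - 1 = -1 + Z)
J(f, t) = 7 (J(f, t) = 0*2 + 7 = 0 + 7 = 7)
z(W, c) = -1 + c
(z(9, 12) + I(J(D(-5, -5), 2)))*(-57) = ((-1 + 12) + 7)*(-57) = (11 + 7)*(-57) = 18*(-57) = -1026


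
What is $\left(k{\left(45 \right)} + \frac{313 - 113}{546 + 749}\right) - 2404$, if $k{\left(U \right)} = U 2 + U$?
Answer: $- \frac{587631}{259} \approx -2268.8$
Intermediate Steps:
$k{\left(U \right)} = 3 U$ ($k{\left(U \right)} = 2 U + U = 3 U$)
$\left(k{\left(45 \right)} + \frac{313 - 113}{546 + 749}\right) - 2404 = \left(3 \cdot 45 + \frac{313 - 113}{546 + 749}\right) - 2404 = \left(135 + \frac{200}{1295}\right) - 2404 = \left(135 + 200 \cdot \frac{1}{1295}\right) - 2404 = \left(135 + \frac{40}{259}\right) - 2404 = \frac{35005}{259} - 2404 = - \frac{587631}{259}$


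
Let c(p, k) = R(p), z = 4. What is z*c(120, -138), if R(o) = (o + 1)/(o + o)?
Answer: 121/60 ≈ 2.0167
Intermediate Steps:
R(o) = (1 + o)/(2*o) (R(o) = (1 + o)/((2*o)) = (1 + o)*(1/(2*o)) = (1 + o)/(2*o))
c(p, k) = (1 + p)/(2*p)
z*c(120, -138) = 4*((½)*(1 + 120)/120) = 4*((½)*(1/120)*121) = 4*(121/240) = 121/60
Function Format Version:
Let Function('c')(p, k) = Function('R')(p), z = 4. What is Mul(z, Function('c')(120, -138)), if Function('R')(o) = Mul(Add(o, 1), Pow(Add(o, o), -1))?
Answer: Rational(121, 60) ≈ 2.0167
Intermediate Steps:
Function('R')(o) = Mul(Rational(1, 2), Pow(o, -1), Add(1, o)) (Function('R')(o) = Mul(Add(1, o), Pow(Mul(2, o), -1)) = Mul(Add(1, o), Mul(Rational(1, 2), Pow(o, -1))) = Mul(Rational(1, 2), Pow(o, -1), Add(1, o)))
Function('c')(p, k) = Mul(Rational(1, 2), Pow(p, -1), Add(1, p))
Mul(z, Function('c')(120, -138)) = Mul(4, Mul(Rational(1, 2), Pow(120, -1), Add(1, 120))) = Mul(4, Mul(Rational(1, 2), Rational(1, 120), 121)) = Mul(4, Rational(121, 240)) = Rational(121, 60)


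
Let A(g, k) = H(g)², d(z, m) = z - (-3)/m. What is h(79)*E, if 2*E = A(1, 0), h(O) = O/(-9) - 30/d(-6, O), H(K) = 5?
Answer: -132325/2826 ≈ -46.824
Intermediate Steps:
d(z, m) = z + 3/m
h(O) = -30/(-6 + 3/O) - O/9 (h(O) = O/(-9) - 30/(-6 + 3/O) = O*(-⅑) - 30/(-6 + 3/O) = -O/9 - 30/(-6 + 3/O) = -30/(-6 + 3/O) - O/9)
A(g, k) = 25 (A(g, k) = 5² = 25)
E = 25/2 (E = (½)*25 = 25/2 ≈ 12.500)
h(79)*E = ((⅑)*79*(91 - 2*79)/(-1 + 2*79))*(25/2) = ((⅑)*79*(91 - 158)/(-1 + 158))*(25/2) = ((⅑)*79*(-67)/157)*(25/2) = ((⅑)*79*(1/157)*(-67))*(25/2) = -5293/1413*25/2 = -132325/2826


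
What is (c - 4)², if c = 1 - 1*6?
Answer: 81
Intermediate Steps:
c = -5 (c = 1 - 6 = -5)
(c - 4)² = (-5 - 4)² = (-9)² = 81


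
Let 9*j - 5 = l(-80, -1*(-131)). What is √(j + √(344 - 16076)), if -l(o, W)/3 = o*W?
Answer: √(31445 + 54*I*√437)/3 ≈ 59.119 + 1.0608*I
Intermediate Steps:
l(o, W) = -3*W*o (l(o, W) = -3*o*W = -3*W*o)
j = 31445/9 (j = 5/9 + (-3*(-1*(-131))*(-80))/9 = 5/9 + (-3*131*(-80))/9 = 5/9 + (⅑)*31440 = 5/9 + 10480/3 = 31445/9 ≈ 3493.9)
√(j + √(344 - 16076)) = √(31445/9 + √(344 - 16076)) = √(31445/9 + √(-15732)) = √(31445/9 + 6*I*√437)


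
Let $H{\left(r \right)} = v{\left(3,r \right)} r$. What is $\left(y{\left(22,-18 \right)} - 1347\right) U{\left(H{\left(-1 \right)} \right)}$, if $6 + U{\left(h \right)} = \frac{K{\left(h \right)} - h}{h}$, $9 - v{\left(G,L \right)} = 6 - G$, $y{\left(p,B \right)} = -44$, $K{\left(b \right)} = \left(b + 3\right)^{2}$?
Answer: $\frac{23647}{2} \approx 11824.0$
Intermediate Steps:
$K{\left(b \right)} = \left(3 + b\right)^{2}$
$v{\left(G,L \right)} = 3 + G$ ($v{\left(G,L \right)} = 9 - \left(6 - G\right) = 9 + \left(-6 + G\right) = 3 + G$)
$H{\left(r \right)} = 6 r$ ($H{\left(r \right)} = \left(3 + 3\right) r = 6 r$)
$U{\left(h \right)} = -6 + \frac{\left(3 + h\right)^{2} - h}{h}$
$\left(y{\left(22,-18 \right)} - 1347\right) U{\left(H{\left(-1 \right)} \right)} = \left(-44 - 1347\right) \left(-1 + 6 \left(-1\right) + \frac{9}{6 \left(-1\right)}\right) = \left(-44 - 1347\right) \left(-1 - 6 + \frac{9}{-6}\right) = - 1391 \left(-1 - 6 + 9 \left(- \frac{1}{6}\right)\right) = - 1391 \left(-1 - 6 - \frac{3}{2}\right) = \left(-1391\right) \left(- \frac{17}{2}\right) = \frac{23647}{2}$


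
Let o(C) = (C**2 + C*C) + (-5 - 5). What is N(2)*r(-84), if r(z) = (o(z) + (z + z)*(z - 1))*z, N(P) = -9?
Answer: 21456792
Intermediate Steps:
o(C) = -10 + 2*C**2 (o(C) = (C**2 + C**2) - 10 = 2*C**2 - 10 = -10 + 2*C**2)
r(z) = z*(-10 + 2*z**2 + 2*z*(-1 + z)) (r(z) = ((-10 + 2*z**2) + (z + z)*(z - 1))*z = ((-10 + 2*z**2) + (2*z)*(-1 + z))*z = ((-10 + 2*z**2) + 2*z*(-1 + z))*z = (-10 + 2*z**2 + 2*z*(-1 + z))*z = z*(-10 + 2*z**2 + 2*z*(-1 + z)))
N(2)*r(-84) = -18*(-84)*(-5 - 1*(-84) + 2*(-84)**2) = -18*(-84)*(-5 + 84 + 2*7056) = -18*(-84)*(-5 + 84 + 14112) = -18*(-84)*14191 = -9*(-2384088) = 21456792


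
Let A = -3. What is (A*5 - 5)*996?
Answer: -19920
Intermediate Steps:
(A*5 - 5)*996 = (-3*5 - 5)*996 = (-15 - 5)*996 = -20*996 = -19920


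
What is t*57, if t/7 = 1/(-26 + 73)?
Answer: 399/47 ≈ 8.4894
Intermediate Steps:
t = 7/47 (t = 7/(-26 + 73) = 7/47 ≈ 0.14894)
t*57 = (7/47)*57 = 399/47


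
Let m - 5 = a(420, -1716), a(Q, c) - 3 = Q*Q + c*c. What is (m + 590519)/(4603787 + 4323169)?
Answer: 3711583/8926956 ≈ 0.41577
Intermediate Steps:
a(Q, c) = 3 + Q**2 + c**2 (a(Q, c) = 3 + (Q*Q + c*c) = 3 + (Q**2 + c**2) = 3 + Q**2 + c**2)
m = 3121064 (m = 5 + (3 + 420**2 + (-1716)**2) = 5 + (3 + 176400 + 2944656) = 5 + 3121059 = 3121064)
(m + 590519)/(4603787 + 4323169) = (3121064 + 590519)/(4603787 + 4323169) = 3711583/8926956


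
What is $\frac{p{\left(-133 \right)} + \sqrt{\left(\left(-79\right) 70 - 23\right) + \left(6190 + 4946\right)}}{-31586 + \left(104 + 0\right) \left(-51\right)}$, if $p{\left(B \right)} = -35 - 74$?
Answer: $\frac{109}{36890} - \frac{\sqrt{5583}}{36890} \approx 0.00092926$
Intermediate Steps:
$p{\left(B \right)} = -109$ ($p{\left(B \right)} = -35 - 74 = -109$)
$\frac{p{\left(-133 \right)} + \sqrt{\left(\left(-79\right) 70 - 23\right) + \left(6190 + 4946\right)}}{-31586 + \left(104 + 0\right) \left(-51\right)} = \frac{-109 + \sqrt{\left(\left(-79\right) 70 - 23\right) + \left(6190 + 4946\right)}}{-31586 + \left(104 + 0\right) \left(-51\right)} = \frac{-109 + \sqrt{\left(-5530 - 23\right) + 11136}}{-31586 + 104 \left(-51\right)} = \frac{-109 + \sqrt{-5553 + 11136}}{-31586 - 5304} = \frac{-109 + \sqrt{5583}}{-36890} = \left(-109 + \sqrt{5583}\right) \left(- \frac{1}{36890}\right) = \frac{109}{36890} - \frac{\sqrt{5583}}{36890}$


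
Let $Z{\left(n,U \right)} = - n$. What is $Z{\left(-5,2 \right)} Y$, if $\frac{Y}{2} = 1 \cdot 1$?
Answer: $10$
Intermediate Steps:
$Y = 2$ ($Y = 2 \cdot 1 \cdot 1 = 2 \cdot 1 = 2$)
$Z{\left(-5,2 \right)} Y = \left(-1\right) \left(-5\right) 2 = 5 \cdot 2 = 10$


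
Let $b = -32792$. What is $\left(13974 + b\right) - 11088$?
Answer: $-29906$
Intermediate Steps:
$\left(13974 + b\right) - 11088 = \left(13974 - 32792\right) - 11088 = -18818 - 11088 = -29906$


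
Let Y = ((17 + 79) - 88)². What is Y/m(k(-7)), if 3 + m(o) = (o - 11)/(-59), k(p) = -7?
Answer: -3776/159 ≈ -23.748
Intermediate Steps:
m(o) = -166/59 - o/59 (m(o) = -3 + (o - 11)/(-59) = -3 + (-11 + o)*(-1/59) = -3 + (11/59 - o/59) = -166/59 - o/59)
Y = 64 (Y = (96 - 88)² = 8² = 64)
Y/m(k(-7)) = 64/(-166/59 - 1/59*(-7)) = 64/(-166/59 + 7/59) = 64/(-159/59) = 64*(-59/159) = -3776/159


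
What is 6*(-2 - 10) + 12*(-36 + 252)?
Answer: 2520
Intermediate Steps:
6*(-2 - 10) + 12*(-36 + 252) = 6*(-12) + 12*216 = -72 + 2592 = 2520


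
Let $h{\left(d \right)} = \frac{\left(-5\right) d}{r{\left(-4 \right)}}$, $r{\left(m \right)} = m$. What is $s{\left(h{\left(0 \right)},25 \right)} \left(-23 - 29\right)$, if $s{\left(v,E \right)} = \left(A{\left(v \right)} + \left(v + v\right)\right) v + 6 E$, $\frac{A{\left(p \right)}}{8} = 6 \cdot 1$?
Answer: $-7800$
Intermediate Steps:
$A{\left(p \right)} = 48$ ($A{\left(p \right)} = 8 \cdot 6 \cdot 1 = 8 \cdot 6 = 48$)
$h{\left(d \right)} = \frac{5 d}{4}$ ($h{\left(d \right)} = \frac{\left(-5\right) d}{-4} = - 5 d \left(- \frac{1}{4}\right) = \frac{5 d}{4}$)
$s{\left(v,E \right)} = 6 E + v \left(48 + 2 v\right)$ ($s{\left(v,E \right)} = \left(48 + \left(v + v\right)\right) v + 6 E = \left(48 + 2 v\right) v + 6 E = v \left(48 + 2 v\right) + 6 E = 6 E + v \left(48 + 2 v\right)$)
$s{\left(h{\left(0 \right)},25 \right)} \left(-23 - 29\right) = \left(2 \left(\frac{5}{4} \cdot 0\right)^{2} + 6 \cdot 25 + 48 \cdot \frac{5}{4} \cdot 0\right) \left(-23 - 29\right) = \left(2 \cdot 0^{2} + 150 + 48 \cdot 0\right) \left(-52\right) = \left(2 \cdot 0 + 150 + 0\right) \left(-52\right) = \left(0 + 150 + 0\right) \left(-52\right) = 150 \left(-52\right) = -7800$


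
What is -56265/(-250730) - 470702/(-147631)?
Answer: 25265114135/7403104126 ≈ 3.4128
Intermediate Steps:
-56265/(-250730) - 470702/(-147631) = -56265*(-1/250730) - 470702*(-1/147631) = 11253/50146 + 470702/147631 = 25265114135/7403104126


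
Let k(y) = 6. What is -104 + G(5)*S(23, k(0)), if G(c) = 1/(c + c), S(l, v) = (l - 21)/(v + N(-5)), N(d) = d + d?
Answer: -2081/20 ≈ -104.05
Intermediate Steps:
N(d) = 2*d
S(l, v) = (-21 + l)/(-10 + v) (S(l, v) = (l - 21)/(v + 2*(-5)) = (-21 + l)/(v - 10) = (-21 + l)/(-10 + v))
G(c) = 1/(2*c)
-104 + G(5)*S(23, k(0)) = -104 + ((1/2)/5)*((-21 + 23)/(-10 + 6)) = -104 + ((1/2)*(1/5))*(2/(-4)) = -104 + (-1/4*2)/10 = -104 + (1/10)*(-1/2) = -104 - 1/20 = -2081/20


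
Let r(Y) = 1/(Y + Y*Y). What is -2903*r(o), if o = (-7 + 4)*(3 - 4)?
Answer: -2903/12 ≈ -241.92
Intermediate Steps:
o = 3 (o = -3*(-1) = 3)
r(Y) = 1/(Y + Y²)
-2903*r(o) = -2903/(3*(1 + 3)) = -2903/(3*4) = -2903*1/12 = -2903/12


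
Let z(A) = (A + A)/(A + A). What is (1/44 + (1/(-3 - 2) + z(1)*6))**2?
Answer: 1640961/48400 ≈ 33.904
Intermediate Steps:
z(A) = 1 (z(A) = (2*A)/((2*A)) = (2*A)*(1/(2*A)) = 1)
(1/44 + (1/(-3 - 2) + z(1)*6))**2 = (1/44 + (1/(-3 - 2) + 1*6))**2 = (1/44 + (1/(-5) + 6))**2 = (1/44 + (-1/5 + 6))**2 = (1/44 + 29/5)**2 = (1281/220)**2 = 1640961/48400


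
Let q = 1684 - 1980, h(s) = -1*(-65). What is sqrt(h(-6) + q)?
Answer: I*sqrt(231) ≈ 15.199*I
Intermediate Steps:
h(s) = 65
q = -296
sqrt(h(-6) + q) = sqrt(65 - 296) = sqrt(-231) = I*sqrt(231)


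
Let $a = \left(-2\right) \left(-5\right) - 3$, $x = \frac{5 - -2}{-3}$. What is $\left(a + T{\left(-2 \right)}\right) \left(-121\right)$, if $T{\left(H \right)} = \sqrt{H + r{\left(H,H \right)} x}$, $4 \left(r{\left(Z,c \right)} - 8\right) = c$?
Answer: $-847 - \frac{121 i \sqrt{78}}{2} \approx -847.0 - 534.32 i$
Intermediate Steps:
$r{\left(Z,c \right)} = 8 + \frac{c}{4}$
$x = - \frac{7}{3}$ ($x = \left(5 + 2\right) \left(- \frac{1}{3}\right) = 7 \left(- \frac{1}{3}\right) = - \frac{7}{3} \approx -2.3333$)
$T{\left(H \right)} = \sqrt{- \frac{56}{3} + \frac{5 H}{12}}$ ($T{\left(H \right)} = \sqrt{H + \left(8 + \frac{H}{4}\right) \left(- \frac{7}{3}\right)} = \sqrt{H - \left(\frac{56}{3} + \frac{7 H}{12}\right)} = \sqrt{- \frac{56}{3} + \frac{5 H}{12}}$)
$a = 7$ ($a = 10 - 3 = 7$)
$\left(a + T{\left(-2 \right)}\right) \left(-121\right) = \left(7 + \frac{\sqrt{-672 + 15 \left(-2\right)}}{6}\right) \left(-121\right) = \left(7 + \frac{\sqrt{-672 - 30}}{6}\right) \left(-121\right) = \left(7 + \frac{\sqrt{-702}}{6}\right) \left(-121\right) = \left(7 + \frac{3 i \sqrt{78}}{6}\right) \left(-121\right) = \left(7 + \frac{i \sqrt{78}}{2}\right) \left(-121\right) = -847 - \frac{121 i \sqrt{78}}{2}$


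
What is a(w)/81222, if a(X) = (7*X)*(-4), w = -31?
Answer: 434/40611 ≈ 0.010687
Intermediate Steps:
a(X) = -28*X
a(w)/81222 = -28*(-31)/81222 = 868*(1/81222) = 434/40611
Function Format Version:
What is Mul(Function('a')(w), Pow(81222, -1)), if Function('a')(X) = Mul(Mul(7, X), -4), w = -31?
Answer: Rational(434, 40611) ≈ 0.010687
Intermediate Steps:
Function('a')(X) = Mul(-28, X)
Mul(Function('a')(w), Pow(81222, -1)) = Mul(Mul(-28, -31), Pow(81222, -1)) = Mul(868, Rational(1, 81222)) = Rational(434, 40611)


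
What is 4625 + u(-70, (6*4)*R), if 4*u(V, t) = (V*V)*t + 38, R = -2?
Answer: -108331/2 ≈ -54166.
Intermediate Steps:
u(V, t) = 19/2 + t*V²/4 (u(V, t) = ((V*V)*t + 38)/4 = (V²*t + 38)/4 = (t*V² + 38)/4 = (38 + t*V²)/4 = 19/2 + t*V²/4)
4625 + u(-70, (6*4)*R) = 4625 + (19/2 + (¼)*((6*4)*(-2))*(-70)²) = 4625 + (19/2 + (¼)*(24*(-2))*4900) = 4625 + (19/2 + (¼)*(-48)*4900) = 4625 + (19/2 - 58800) = 4625 - 117581/2 = -108331/2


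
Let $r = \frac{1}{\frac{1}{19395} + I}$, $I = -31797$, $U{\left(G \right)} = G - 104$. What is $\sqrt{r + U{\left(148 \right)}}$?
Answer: $\frac{\sqrt{16734171914051740694}}{616702814} \approx 6.6332$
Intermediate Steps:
$U{\left(G \right)} = -104 + G$
$r = - \frac{19395}{616702814}$ ($r = \frac{1}{\frac{1}{19395} - 31797} = \frac{1}{- \frac{616702814}{19395}} = - \frac{19395}{616702814} \approx -3.1449 \cdot 10^{-5}$)
$\sqrt{r + U{\left(148 \right)}} = \sqrt{- \frac{19395}{616702814} + \left(-104 + 148\right)} = \sqrt{- \frac{19395}{616702814} + 44} = \sqrt{\frac{27134904421}{616702814}} = \frac{\sqrt{16734171914051740694}}{616702814}$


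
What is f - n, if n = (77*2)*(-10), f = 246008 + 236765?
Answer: 484313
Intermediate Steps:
f = 482773
n = -1540 (n = 154*(-10) = -1540)
f - n = 482773 - 1*(-1540) = 482773 + 1540 = 484313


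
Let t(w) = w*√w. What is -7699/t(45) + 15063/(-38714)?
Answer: -15063/38714 - 7699*√5/675 ≈ -25.893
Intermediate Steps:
t(w) = w^(3/2)
-7699/t(45) + 15063/(-38714) = -7699*√5/675 + 15063/(-38714) = -7699*√5/675 + 15063*(-1/38714) = -7699*√5/675 - 15063/38714 = -15063/38714 - 7699*√5/675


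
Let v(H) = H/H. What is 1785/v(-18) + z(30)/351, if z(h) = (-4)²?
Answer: 626551/351 ≈ 1785.0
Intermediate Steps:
z(h) = 16
v(H) = 1
1785/v(-18) + z(30)/351 = 1785/1 + 16/351 = 1785*1 + 16*(1/351) = 1785 + 16/351 = 626551/351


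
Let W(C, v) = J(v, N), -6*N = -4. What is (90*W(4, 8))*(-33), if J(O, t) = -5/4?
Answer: 7425/2 ≈ 3712.5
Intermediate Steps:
N = ⅔ (N = -⅙*(-4) = ⅔ ≈ 0.66667)
J(O, t) = -5/4 (J(O, t) = -5*¼ = -5/4)
W(C, v) = -5/4
(90*W(4, 8))*(-33) = (90*(-5/4))*(-33) = -225/2*(-33) = 7425/2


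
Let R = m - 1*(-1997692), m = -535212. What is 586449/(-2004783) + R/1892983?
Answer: 607272351491/1265006712563 ≈ 0.48005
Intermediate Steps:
R = 1462480 (R = -535212 - 1*(-1997692) = -535212 + 1997692 = 1462480)
586449/(-2004783) + R/1892983 = 586449/(-2004783) + 1462480/1892983 = 586449*(-1/2004783) + 1462480*(1/1892983) = -195483/668261 + 1462480/1892983 = 607272351491/1265006712563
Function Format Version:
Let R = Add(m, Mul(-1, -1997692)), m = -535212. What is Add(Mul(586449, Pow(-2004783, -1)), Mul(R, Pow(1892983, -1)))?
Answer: Rational(607272351491, 1265006712563) ≈ 0.48005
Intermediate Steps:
R = 1462480 (R = Add(-535212, Mul(-1, -1997692)) = Add(-535212, 1997692) = 1462480)
Add(Mul(586449, Pow(-2004783, -1)), Mul(R, Pow(1892983, -1))) = Add(Mul(586449, Pow(-2004783, -1)), Mul(1462480, Pow(1892983, -1))) = Add(Mul(586449, Rational(-1, 2004783)), Mul(1462480, Rational(1, 1892983))) = Add(Rational(-195483, 668261), Rational(1462480, 1892983)) = Rational(607272351491, 1265006712563)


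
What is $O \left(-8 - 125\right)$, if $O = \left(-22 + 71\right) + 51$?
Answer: $-13300$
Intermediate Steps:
$O = 100$ ($O = 49 + 51 = 100$)
$O \left(-8 - 125\right) = 100 \left(-8 - 125\right) = 100 \left(-133\right) = -13300$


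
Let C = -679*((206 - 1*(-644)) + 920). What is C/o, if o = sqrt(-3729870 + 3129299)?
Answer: 1201830*I*sqrt(600571)/600571 ≈ 1550.8*I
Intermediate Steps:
o = I*sqrt(600571) (o = sqrt(-600571) = I*sqrt(600571) ≈ 774.96*I)
C = -1201830 (C = -679*((206 + 644) + 920) = -679*(850 + 920) = -679*1770 = -1201830)
C/o = -1201830*(-I*sqrt(600571)/600571) = -(-1201830)*I*sqrt(600571)/600571 = 1201830*I*sqrt(600571)/600571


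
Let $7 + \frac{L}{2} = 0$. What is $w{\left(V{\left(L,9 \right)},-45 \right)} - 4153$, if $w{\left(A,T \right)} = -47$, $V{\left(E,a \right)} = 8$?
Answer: $-4200$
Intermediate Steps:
$L = -14$ ($L = -14 + 2 \cdot 0 = -14 + 0 = -14$)
$w{\left(V{\left(L,9 \right)},-45 \right)} - 4153 = -47 - 4153 = -4200$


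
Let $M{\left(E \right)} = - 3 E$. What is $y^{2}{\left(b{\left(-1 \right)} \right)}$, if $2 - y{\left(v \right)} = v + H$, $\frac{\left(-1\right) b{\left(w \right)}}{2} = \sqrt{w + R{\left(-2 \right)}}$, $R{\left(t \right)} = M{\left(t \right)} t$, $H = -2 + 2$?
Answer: $-48 + 8 i \sqrt{13} \approx -48.0 + 28.844 i$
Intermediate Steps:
$H = 0$
$R{\left(t \right)} = - 3 t^{2}$ ($R{\left(t \right)} = - 3 t t = - 3 t^{2}$)
$b{\left(w \right)} = - 2 \sqrt{-12 + w}$ ($b{\left(w \right)} = - 2 \sqrt{w - 3 \left(-2\right)^{2}} = - 2 \sqrt{w - 12} = - 2 \sqrt{-12 + w}$)
$y{\left(v \right)} = 2 - v$ ($y{\left(v \right)} = 2 - \left(v + 0\right) = 2 - v$)
$y^{2}{\left(b{\left(-1 \right)} \right)} = \left(2 - - 2 \sqrt{-12 - 1}\right)^{2} = \left(2 - - 2 \sqrt{-13}\right)^{2} = \left(2 - - 2 i \sqrt{13}\right)^{2} = \left(2 + 2 i \sqrt{13}\right)^{2}$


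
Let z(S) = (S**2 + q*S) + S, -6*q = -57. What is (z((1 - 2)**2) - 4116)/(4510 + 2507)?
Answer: -8209/14034 ≈ -0.58494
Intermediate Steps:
q = 19/2 (q = -1/6*(-57) = 19/2 ≈ 9.5000)
z(S) = S**2 + 21*S/2 (z(S) = (S**2 + 19*S/2) + S = S**2 + 21*S/2)
(z((1 - 2)**2) - 4116)/(4510 + 2507) = ((1 - 2)**2*(21 + 2*(1 - 2)**2)/2 - 4116)/(4510 + 2507) = ((1/2)*(-1)**2*(21 + 2*(-1)**2) - 4116)/7017 = ((1/2)*1*(21 + 2*1) - 4116)*(1/7017) = ((1/2)*1*(21 + 2) - 4116)*(1/7017) = ((1/2)*1*23 - 4116)*(1/7017) = (23/2 - 4116)*(1/7017) = -8209/2*1/7017 = -8209/14034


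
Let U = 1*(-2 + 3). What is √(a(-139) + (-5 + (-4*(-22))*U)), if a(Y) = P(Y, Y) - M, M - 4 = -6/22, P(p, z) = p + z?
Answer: I*√24046/11 ≈ 14.097*I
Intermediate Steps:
M = 41/11 (M = 4 - 6/22 = 4 - 6*1/22 = 4 - 3/11 = 41/11 ≈ 3.7273)
U = 1 (U = 1*1 = 1)
a(Y) = -41/11 + 2*Y (a(Y) = (Y + Y) - 1*41/11 = 2*Y - 41/11 = -41/11 + 2*Y)
√(a(-139) + (-5 + (-4*(-22))*U)) = √((-41/11 + 2*(-139)) + (-5 - 4*(-22)*1)) = √((-41/11 - 278) + (-5 + 88*1)) = √(-3099/11 + (-5 + 88)) = √(-3099/11 + 83) = √(-2186/11) = I*√24046/11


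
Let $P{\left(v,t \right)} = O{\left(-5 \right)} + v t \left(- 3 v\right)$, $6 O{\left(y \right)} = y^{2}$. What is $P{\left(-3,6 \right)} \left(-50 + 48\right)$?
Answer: $\frac{947}{3} \approx 315.67$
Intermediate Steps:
$O{\left(y \right)} = \frac{y^{2}}{6}$
$P{\left(v,t \right)} = \frac{25}{6} - 3 t v^{2}$ ($P{\left(v,t \right)} = \frac{\left(-5\right)^{2}}{6} + v t \left(- 3 v\right) = \frac{1}{6} \cdot 25 + t v \left(- 3 v\right) = \frac{25}{6} - 3 t v^{2}$)
$P{\left(-3,6 \right)} \left(-50 + 48\right) = \left(\frac{25}{6} - 18 \left(-3\right)^{2}\right) \left(-50 + 48\right) = \left(\frac{25}{6} - 18 \cdot 9\right) \left(-2\right) = \left(\frac{25}{6} - 162\right) \left(-2\right) = \left(- \frac{947}{6}\right) \left(-2\right) = \frac{947}{3}$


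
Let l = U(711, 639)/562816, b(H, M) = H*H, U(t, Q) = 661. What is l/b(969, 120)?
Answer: 661/528462274176 ≈ 1.2508e-9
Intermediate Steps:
b(H, M) = H²
l = 661/562816 ≈ 0.0011745
l/b(969, 120) = 661/(562816*(969²)) = (661/562816)/938961 = (661/562816)*(1/938961) = 661/528462274176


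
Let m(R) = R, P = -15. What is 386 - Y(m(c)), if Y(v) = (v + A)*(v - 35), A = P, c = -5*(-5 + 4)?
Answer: 86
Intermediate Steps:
c = 5 (c = -5*(-1) = 5)
A = -15
Y(v) = (-35 + v)*(-15 + v) (Y(v) = (v - 15)*(v - 35) = (-15 + v)*(-35 + v) = (-35 + v)*(-15 + v))
386 - Y(m(c)) = 386 - (525 + 5**2 - 50*5) = 386 - (525 + 25 - 250) = 386 - 1*300 = 386 - 300 = 86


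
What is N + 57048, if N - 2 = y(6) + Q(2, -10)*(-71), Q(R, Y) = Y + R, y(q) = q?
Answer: 57624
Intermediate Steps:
Q(R, Y) = R + Y
N = 576 (N = 2 + (6 + (2 - 10)*(-71)) = 2 + (6 - 8*(-71)) = 2 + (6 + 568) = 2 + 574 = 576)
N + 57048 = 576 + 57048 = 57624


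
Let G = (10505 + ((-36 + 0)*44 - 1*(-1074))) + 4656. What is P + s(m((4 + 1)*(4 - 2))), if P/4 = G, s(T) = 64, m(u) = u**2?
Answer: 58668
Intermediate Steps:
G = 14651 (G = (10505 + (-36*44 + 1074)) + 4656 = (10505 + (-1584 + 1074)) + 4656 = (10505 - 510) + 4656 = 9995 + 4656 = 14651)
P = 58604 (P = 4*14651 = 58604)
P + s(m((4 + 1)*(4 - 2))) = 58604 + 64 = 58668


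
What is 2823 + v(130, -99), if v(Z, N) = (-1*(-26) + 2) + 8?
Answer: 2859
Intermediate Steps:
v(Z, N) = 36 (v(Z, N) = (26 + 2) + 8 = 28 + 8 = 36)
2823 + v(130, -99) = 2823 + 36 = 2859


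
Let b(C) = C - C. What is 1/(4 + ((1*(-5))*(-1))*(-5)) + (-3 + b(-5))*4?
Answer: -253/21 ≈ -12.048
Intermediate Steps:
b(C) = 0
1/(4 + ((1*(-5))*(-1))*(-5)) + (-3 + b(-5))*4 = 1/(4 + ((1*(-5))*(-1))*(-5)) + (-3 + 0)*4 = 1/(4 - 5*(-1)*(-5)) - 3*4 = 1/(4 + 5*(-5)) - 12 = 1/(4 - 25) - 12 = 1/(-21) - 12 = -1/21 - 12 = -253/21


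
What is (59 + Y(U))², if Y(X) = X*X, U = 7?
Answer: 11664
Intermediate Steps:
Y(X) = X²
(59 + Y(U))² = (59 + 7²)² = (59 + 49)² = 108² = 11664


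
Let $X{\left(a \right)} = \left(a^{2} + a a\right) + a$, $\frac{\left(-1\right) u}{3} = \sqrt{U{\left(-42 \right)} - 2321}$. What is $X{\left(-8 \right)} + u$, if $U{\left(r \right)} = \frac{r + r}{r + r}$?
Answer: $120 - 12 i \sqrt{145} \approx 120.0 - 144.5 i$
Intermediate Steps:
$U{\left(r \right)} = 1$ ($U{\left(r \right)} = \frac{2 r}{2 r} = 2 r \frac{1}{2 r} = 1$)
$u = - 12 i \sqrt{145}$ ($u = - 3 \sqrt{1 - 2321} = - 3 \sqrt{-2320} = - 3 \cdot 4 i \sqrt{145} = - 12 i \sqrt{145} \approx - 144.5 i$)
$X{\left(a \right)} = a + 2 a^{2}$ ($X{\left(a \right)} = \left(a^{2} + a^{2}\right) + a = 2 a^{2} + a = a + 2 a^{2}$)
$X{\left(-8 \right)} + u = - 8 \left(1 + 2 \left(-8\right)\right) - 12 i \sqrt{145} = - 8 \left(1 - 16\right) - 12 i \sqrt{145} = \left(-8\right) \left(-15\right) - 12 i \sqrt{145} = 120 - 12 i \sqrt{145}$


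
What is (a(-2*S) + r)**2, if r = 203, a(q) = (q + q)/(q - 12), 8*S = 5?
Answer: 115971361/2809 ≈ 41286.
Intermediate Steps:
S = 5/8 (S = (1/8)*5 = 5/8 ≈ 0.62500)
a(q) = 2*q/(-12 + q) (a(q) = (2*q)/(-12 + q) = 2*q/(-12 + q))
(a(-2*S) + r)**2 = (2*(-2*5/8)/(-12 - 2*5/8) + 203)**2 = (2*(-5/4)/(-12 - 5/4) + 203)**2 = (2*(-5/4)/(-53/4) + 203)**2 = (2*(-5/4)*(-4/53) + 203)**2 = (10/53 + 203)**2 = (10769/53)**2 = 115971361/2809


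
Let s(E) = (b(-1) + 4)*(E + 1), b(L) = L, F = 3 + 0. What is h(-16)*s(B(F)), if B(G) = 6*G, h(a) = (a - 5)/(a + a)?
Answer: 1197/32 ≈ 37.406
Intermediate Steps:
h(a) = (-5 + a)/(2*a) (h(a) = (-5 + a)/((2*a)) = (-5 + a)*(1/(2*a)) = (-5 + a)/(2*a))
F = 3
s(E) = 3 + 3*E (s(E) = (-1 + 4)*(E + 1) = 3*(1 + E) = 3 + 3*E)
h(-16)*s(B(F)) = ((½)*(-5 - 16)/(-16))*(3 + 3*(6*3)) = ((½)*(-1/16)*(-21))*(3 + 3*18) = 21*(3 + 54)/32 = (21/32)*57 = 1197/32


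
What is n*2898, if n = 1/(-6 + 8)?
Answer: 1449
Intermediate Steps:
n = ½ (n = 1/2 = ½ ≈ 0.50000)
n*2898 = (½)*2898 = 1449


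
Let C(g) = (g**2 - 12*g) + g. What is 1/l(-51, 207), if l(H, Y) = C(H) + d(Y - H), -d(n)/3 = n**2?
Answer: -1/196530 ≈ -5.0883e-6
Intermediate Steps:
C(g) = g**2 - 11*g
d(n) = -3*n**2
l(H, Y) = -3*(Y - H)**2 + H*(-11 + H) (l(H, Y) = H*(-11 + H) - 3*(Y - H)**2 = -3*(Y - H)**2 + H*(-11 + H))
1/l(-51, 207) = 1/(-3*(-51 - 1*207)**2 - 51*(-11 - 51)) = 1/(-3*(-51 - 207)**2 - 51*(-62)) = 1/(-3*(-258)**2 + 3162) = 1/(-3*66564 + 3162) = 1/(-199692 + 3162) = 1/(-196530) = -1/196530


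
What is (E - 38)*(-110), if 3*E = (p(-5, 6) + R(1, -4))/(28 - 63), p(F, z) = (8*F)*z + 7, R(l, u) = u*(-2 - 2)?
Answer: 11858/3 ≈ 3952.7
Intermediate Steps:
R(l, u) = -4*u (R(l, u) = u*(-4) = -4*u)
p(F, z) = 7 + 8*F*z (p(F, z) = 8*F*z + 7 = 7 + 8*F*z)
E = 31/15 (E = (((7 + 8*(-5)*6) - 4*(-4))/(28 - 63))/3 = (((7 - 240) + 16)/(-35))/3 = ((-233 + 16)*(-1/35))/3 = (-217*(-1/35))/3 = (1/3)*(31/5) = 31/15 ≈ 2.0667)
(E - 38)*(-110) = (31/15 - 38)*(-110) = -539/15*(-110) = 11858/3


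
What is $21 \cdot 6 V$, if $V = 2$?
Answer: $252$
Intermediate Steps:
$21 \cdot 6 V = 21 \cdot 6 \cdot 2 = 126 \cdot 2 = 252$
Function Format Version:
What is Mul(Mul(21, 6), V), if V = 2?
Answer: 252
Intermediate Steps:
Mul(Mul(21, 6), V) = Mul(Mul(21, 6), 2) = Mul(126, 2) = 252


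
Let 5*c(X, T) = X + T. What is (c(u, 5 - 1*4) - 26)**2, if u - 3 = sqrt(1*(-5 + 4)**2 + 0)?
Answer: 625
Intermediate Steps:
u = 4 (u = 3 + sqrt(1*(-5 + 4)**2 + 0) = 3 + sqrt(1*(-1)**2 + 0) = 3 + sqrt(1*1 + 0) = 3 + sqrt(1 + 0) = 3 + sqrt(1) = 3 + 1 = 4)
c(X, T) = T/5 + X/5 (c(X, T) = (X + T)/5 = (T + X)/5 = T/5 + X/5)
(c(u, 5 - 1*4) - 26)**2 = (((5 - 1*4)/5 + (1/5)*4) - 26)**2 = (((5 - 4)/5 + 4/5) - 26)**2 = (((1/5)*1 + 4/5) - 26)**2 = ((1/5 + 4/5) - 26)**2 = (1 - 26)**2 = (-25)**2 = 625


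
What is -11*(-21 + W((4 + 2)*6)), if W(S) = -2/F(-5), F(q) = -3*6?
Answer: 2068/9 ≈ 229.78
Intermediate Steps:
F(q) = -18
W(S) = ⅑ (W(S) = -2/(-18) = -2*(-1/18) = ⅑)
-11*(-21 + W((4 + 2)*6)) = -11*(-21 + ⅑) = -11*(-188/9) = 2068/9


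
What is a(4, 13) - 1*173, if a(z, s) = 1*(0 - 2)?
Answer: -175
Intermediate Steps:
a(z, s) = -2 (a(z, s) = 1*(-2) = -2)
a(4, 13) - 1*173 = -2 - 1*173 = -2 - 173 = -175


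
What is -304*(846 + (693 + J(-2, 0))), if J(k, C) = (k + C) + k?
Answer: -466640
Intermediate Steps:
J(k, C) = C + 2*k (J(k, C) = (C + k) + k = C + 2*k)
-304*(846 + (693 + J(-2, 0))) = -304*(846 + (693 + (0 + 2*(-2)))) = -304*(846 + (693 + (0 - 4))) = -304*(846 + (693 - 4)) = -304*(846 + 689) = -304*1535 = -466640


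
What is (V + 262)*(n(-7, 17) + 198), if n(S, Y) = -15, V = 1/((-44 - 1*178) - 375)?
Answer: 9541193/199 ≈ 47946.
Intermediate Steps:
V = -1/597 (V = 1/((-44 - 178) - 375) = 1/(-222 - 375) = 1/(-597) = -1/597 ≈ -0.0016750)
(V + 262)*(n(-7, 17) + 198) = (-1/597 + 262)*(-15 + 198) = (156413/597)*183 = 9541193/199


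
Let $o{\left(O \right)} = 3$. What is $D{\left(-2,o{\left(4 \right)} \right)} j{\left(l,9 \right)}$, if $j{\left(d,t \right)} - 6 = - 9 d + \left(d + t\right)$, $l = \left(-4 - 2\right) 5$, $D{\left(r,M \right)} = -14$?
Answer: $-3570$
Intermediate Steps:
$l = -30$ ($l = \left(-6\right) 5 = -30$)
$j{\left(d,t \right)} = 6 + t - 8 d$ ($j{\left(d,t \right)} = 6 - \left(- t + 8 d\right) = 6 + t - 8 d$)
$D{\left(-2,o{\left(4 \right)} \right)} j{\left(l,9 \right)} = - 14 \left(6 + 9 - -240\right) = - 14 \left(6 + 9 + 240\right) = \left(-14\right) 255 = -3570$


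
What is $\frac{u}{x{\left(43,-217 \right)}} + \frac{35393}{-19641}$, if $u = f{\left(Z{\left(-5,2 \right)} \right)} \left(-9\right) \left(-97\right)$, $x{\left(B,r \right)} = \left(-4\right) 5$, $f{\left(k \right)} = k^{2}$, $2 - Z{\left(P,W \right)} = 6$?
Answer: $- \frac{68763337}{98205} \approx -700.2$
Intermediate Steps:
$Z{\left(P,W \right)} = -4$ ($Z{\left(P,W \right)} = 2 - 6 = -4$)
$x{\left(B,r \right)} = -20$
$u = 13968$ ($u = \left(-4\right)^{2} \left(-9\right) \left(-97\right) = 16 \left(-9\right) \left(-97\right) = \left(-144\right) \left(-97\right) = 13968$)
$\frac{u}{x{\left(43,-217 \right)}} + \frac{35393}{-19641} = \frac{13968}{-20} + \frac{35393}{-19641} = 13968 \left(- \frac{1}{20}\right) + 35393 \left(- \frac{1}{19641}\right) = - \frac{3492}{5} - \frac{35393}{19641} = - \frac{68763337}{98205}$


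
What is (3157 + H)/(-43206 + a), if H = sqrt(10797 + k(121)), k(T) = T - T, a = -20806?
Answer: -3157/64012 - sqrt(10797)/64012 ≈ -0.050942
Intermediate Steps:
k(T) = 0
H = sqrt(10797) (H = sqrt(10797 + 0) = sqrt(10797) ≈ 103.91)
(3157 + H)/(-43206 + a) = (3157 + sqrt(10797))/(-43206 - 20806) = (3157 + sqrt(10797))/(-64012) = (3157 + sqrt(10797))*(-1/64012) = -3157/64012 - sqrt(10797)/64012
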